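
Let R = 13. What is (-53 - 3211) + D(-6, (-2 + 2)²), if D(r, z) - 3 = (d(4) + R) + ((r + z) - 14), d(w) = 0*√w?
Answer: -3268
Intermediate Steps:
d(w) = 0
D(r, z) = 2 + r + z (D(r, z) = 3 + ((0 + 13) + ((r + z) - 14)) = 3 + (13 + (-14 + r + z)) = 3 + (-1 + r + z) = 2 + r + z)
(-53 - 3211) + D(-6, (-2 + 2)²) = (-53 - 3211) + (2 - 6 + (-2 + 2)²) = -3264 + (2 - 6 + 0²) = -3264 + (2 - 6 + 0) = -3264 - 4 = -3268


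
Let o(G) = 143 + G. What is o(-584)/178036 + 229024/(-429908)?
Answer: -10241026573/19134775172 ≈ -0.53520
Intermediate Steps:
o(-584)/178036 + 229024/(-429908) = (143 - 584)/178036 + 229024/(-429908) = -441*1/178036 + 229024*(-1/429908) = -441/178036 - 57256/107477 = -10241026573/19134775172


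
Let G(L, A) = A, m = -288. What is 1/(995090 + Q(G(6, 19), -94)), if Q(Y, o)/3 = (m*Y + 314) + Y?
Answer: 1/979673 ≈ 1.0207e-6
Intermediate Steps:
Q(Y, o) = 942 - 861*Y (Q(Y, o) = 3*((-288*Y + 314) + Y) = 3*((314 - 288*Y) + Y) = 3*(314 - 287*Y) = 942 - 861*Y)
1/(995090 + Q(G(6, 19), -94)) = 1/(995090 + (942 - 861*19)) = 1/(995090 + (942 - 16359)) = 1/(995090 - 15417) = 1/979673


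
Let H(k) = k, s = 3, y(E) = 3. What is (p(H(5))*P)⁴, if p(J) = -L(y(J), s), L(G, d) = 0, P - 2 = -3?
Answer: 0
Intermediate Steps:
P = -1 (P = 2 - 3 = -1)
p(J) = 0 (p(J) = -1*0 = 0)
(p(H(5))*P)⁴ = (0*(-1))⁴ = 0⁴ = 0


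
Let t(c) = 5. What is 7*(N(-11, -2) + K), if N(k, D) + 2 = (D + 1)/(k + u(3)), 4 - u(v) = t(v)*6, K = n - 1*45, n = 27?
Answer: -5173/37 ≈ -139.81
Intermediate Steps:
K = -18 (K = 27 - 1*45 = 27 - 45 = -18)
u(v) = -26 (u(v) = 4 - 5*6 = 4 - 1*30 = 4 - 30 = -26)
N(k, D) = -2 + (1 + D)/(-26 + k) (N(k, D) = -2 + (D + 1)/(k - 26) = -2 + (1 + D)/(-26 + k))
7*(N(-11, -2) + K) = 7*((53 - 2 - 2*(-11))/(-26 - 11) - 18) = 7*((53 - 2 + 22)/(-37) - 18) = 7*(-1/37*73 - 18) = 7*(-73/37 - 18) = 7*(-739/37) = -5173/37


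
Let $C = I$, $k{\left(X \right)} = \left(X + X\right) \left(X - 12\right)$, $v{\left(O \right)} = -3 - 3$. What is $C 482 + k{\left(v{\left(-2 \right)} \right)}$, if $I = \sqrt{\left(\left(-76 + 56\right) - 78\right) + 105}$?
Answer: $216 + 482 \sqrt{7} \approx 1491.3$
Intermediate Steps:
$v{\left(O \right)} = -6$ ($v{\left(O \right)} = -3 - 3 = -6$)
$k{\left(X \right)} = 2 X \left(-12 + X\right)$
$I = \sqrt{7}$ ($I = \sqrt{\left(-20 - 78\right) + 105} = \sqrt{-98 + 105} = \sqrt{7} \approx 2.6458$)
$C = \sqrt{7} \approx 2.6458$
$C 482 + k{\left(v{\left(-2 \right)} \right)} = \sqrt{7} \cdot 482 + 2 \left(-6\right) \left(-12 - 6\right) = 482 \sqrt{7} + 2 \left(-6\right) \left(-18\right) = 482 \sqrt{7} + 216 = 216 + 482 \sqrt{7}$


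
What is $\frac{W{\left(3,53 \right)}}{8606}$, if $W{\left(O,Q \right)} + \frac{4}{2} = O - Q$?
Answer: $- \frac{2}{331} \approx -0.0060423$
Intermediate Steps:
$W{\left(O,Q \right)} = -2 + O - Q$ ($W{\left(O,Q \right)} = -2 + \left(O - Q\right) = -2 + O - Q$)
$\frac{W{\left(3,53 \right)}}{8606} = \frac{-2 + 3 - 53}{8606} = \left(-2 + 3 - 53\right) \frac{1}{8606} = \left(-52\right) \frac{1}{8606} = - \frac{2}{331}$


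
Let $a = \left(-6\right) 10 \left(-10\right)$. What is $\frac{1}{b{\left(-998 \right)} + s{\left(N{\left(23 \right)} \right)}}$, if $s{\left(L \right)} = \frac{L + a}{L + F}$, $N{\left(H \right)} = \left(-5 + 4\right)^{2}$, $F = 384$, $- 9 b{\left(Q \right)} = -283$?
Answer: $\frac{3465}{114364} \approx 0.030298$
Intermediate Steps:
$b{\left(Q \right)} = \frac{283}{9}$ ($b{\left(Q \right)} = \left(- \frac{1}{9}\right) \left(-283\right) = \frac{283}{9}$)
$N{\left(H \right)} = 1$ ($N{\left(H \right)} = \left(-1\right)^{2} = 1$)
$a = 600$ ($a = \left(-60\right) \left(-10\right) = 600$)
$s{\left(L \right)} = \frac{600 + L}{384 + L}$ ($s{\left(L \right)} = \frac{L + 600}{L + 384} = \frac{600 + L}{384 + L}$)
$\frac{1}{b{\left(-998 \right)} + s{\left(N{\left(23 \right)} \right)}} = \frac{1}{\frac{283}{9} + \frac{600 + 1}{384 + 1}} = \frac{1}{\frac{283}{9} + \frac{1}{385} \cdot 601} = \frac{1}{\frac{283}{9} + \frac{601}{385}} = \frac{1}{\frac{114364}{3465}} = \frac{3465}{114364}$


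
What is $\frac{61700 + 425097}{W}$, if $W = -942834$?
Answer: $- \frac{486797}{942834} \approx -0.51631$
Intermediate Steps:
$\frac{61700 + 425097}{W} = \frac{61700 + 425097}{-942834} = 486797 \left(- \frac{1}{942834}\right) = - \frac{486797}{942834}$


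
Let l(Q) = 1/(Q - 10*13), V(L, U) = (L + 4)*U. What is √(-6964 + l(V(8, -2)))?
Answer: I*√165158378/154 ≈ 83.451*I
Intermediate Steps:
V(L, U) = U*(4 + L) (V(L, U) = (4 + L)*U = U*(4 + L))
l(Q) = 1/(-130 + Q) (l(Q) = 1/(Q - 130) = 1/(-130 + Q))
√(-6964 + l(V(8, -2))) = √(-6964 + 1/(-130 - 2*(4 + 8))) = √(-6964 + 1/(-130 - 2*12)) = √(-6964 + 1/(-130 - 24)) = √(-6964 + 1/(-154)) = √(-6964 - 1/154) = √(-1072457/154) = I*√165158378/154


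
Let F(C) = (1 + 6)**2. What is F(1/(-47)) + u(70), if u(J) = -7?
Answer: 42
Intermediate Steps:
F(C) = 49 (F(C) = 7**2 = 49)
F(1/(-47)) + u(70) = 49 - 7 = 42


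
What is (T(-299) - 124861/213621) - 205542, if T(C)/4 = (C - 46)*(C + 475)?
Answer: -95792480923/213621 ≈ -4.4842e+5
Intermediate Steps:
T(C) = 4*(-46 + C)*(475 + C) (T(C) = 4*((C - 46)*(C + 475)) = 4*((-46 + C)*(475 + C)) = 4*(-46 + C)*(475 + C))
(T(-299) - 124861/213621) - 205542 = ((-87400 + 4*(-299)**2 + 1716*(-299)) - 124861/213621) - 205542 = ((-87400 + 4*89401 - 513084) - 124861*1/213621) - 205542 = ((-87400 + 357604 - 513084) - 124861/213621) - 205542 = (-242880 - 124861/213621) - 205542 = -51884393341/213621 - 205542 = -95792480923/213621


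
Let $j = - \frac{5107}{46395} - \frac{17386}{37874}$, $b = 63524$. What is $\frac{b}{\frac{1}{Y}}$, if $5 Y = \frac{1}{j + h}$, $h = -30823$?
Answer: $- \frac{11162210054652}{27081036553639} \approx -0.41218$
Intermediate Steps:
$j = - \frac{500022994}{878582115}$ ($j = \left(-5107\right) \frac{1}{46395} - \frac{8693}{18937} = - \frac{5107}{46395} - \frac{8693}{18937} = - \frac{500022994}{878582115} \approx -0.56913$)
$Y = - \frac{175716423}{27081036553639}$ ($Y = \frac{1}{5 \left(- \frac{500022994}{878582115} - 30823\right)} = \frac{1}{5 \left(- \frac{27081036553639}{878582115}\right)} = \frac{1}{5} \left(- \frac{878582115}{27081036553639}\right) = - \frac{175716423}{27081036553639} \approx -6.4885 \cdot 10^{-6}$)
$\frac{b}{\frac{1}{Y}} = \frac{63524}{\frac{1}{- \frac{175716423}{27081036553639}}} = \frac{63524}{- \frac{27081036553639}{175716423}} = 63524 \left(- \frac{175716423}{27081036553639}\right) = - \frac{11162210054652}{27081036553639}$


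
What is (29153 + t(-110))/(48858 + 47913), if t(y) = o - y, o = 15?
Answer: 29278/96771 ≈ 0.30255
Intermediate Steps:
t(y) = 15 - y
(29153 + t(-110))/(48858 + 47913) = (29153 + (15 - 1*(-110)))/(48858 + 47913) = (29153 + (15 + 110))/96771 = (29153 + 125)*(1/96771) = 29278*(1/96771) = 29278/96771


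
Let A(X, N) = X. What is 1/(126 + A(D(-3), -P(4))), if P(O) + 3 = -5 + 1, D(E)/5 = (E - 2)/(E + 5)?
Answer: 2/227 ≈ 0.0088106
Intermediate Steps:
D(E) = 5*(-2 + E)/(5 + E) (D(E) = 5*((E - 2)/(E + 5)) = 5*((-2 + E)/(5 + E)) = 5*(-2 + E)/(5 + E))
P(O) = -7 (P(O) = -3 + (-5 + 1) = -3 - 4 = -7)
1/(126 + A(D(-3), -P(4))) = 1/(126 + 5*(-2 - 3)/(5 - 3)) = 1/(126 + 5*(-5)/2) = 1/(126 + 5*(½)*(-5)) = 1/(126 - 25/2) = 1/(227/2) = 2/227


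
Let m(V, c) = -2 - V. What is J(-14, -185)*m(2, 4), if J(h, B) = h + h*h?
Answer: -728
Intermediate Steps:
J(h, B) = h + h²
J(-14, -185)*m(2, 4) = (-14*(1 - 14))*(-2 - 1*2) = (-14*(-13))*(-2 - 2) = 182*(-4) = -728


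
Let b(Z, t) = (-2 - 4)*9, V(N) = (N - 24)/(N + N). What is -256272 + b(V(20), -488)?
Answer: -256326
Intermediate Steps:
V(N) = (-24 + N)/(2*N) (V(N) = (-24 + N)/((2*N)) = (-24 + N)*(1/(2*N)) = (-24 + N)/(2*N))
b(Z, t) = -54 (b(Z, t) = -6*9 = -54)
-256272 + b(V(20), -488) = -256272 - 54 = -256326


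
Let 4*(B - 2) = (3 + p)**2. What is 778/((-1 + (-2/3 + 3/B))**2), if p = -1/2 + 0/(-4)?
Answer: 2527722/2209 ≈ 1144.3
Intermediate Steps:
p = -1/2 (p = -1*1/2 + 0*(-1/4) = -1/2 + 0 = -1/2 ≈ -0.50000)
B = 57/16 (B = 2 + (3 - 1/2)**2/4 = 2 + (5/2)**2/4 = 2 + (1/4)*(25/4) = 2 + 25/16 = 57/16 ≈ 3.5625)
778/((-1 + (-2/3 + 3/B))**2) = 778/((-1 + (-2/3 + 3/(57/16)))**2) = 778/((-1 + (-2*1/3 + 3*(16/57)))**2) = 778/((-1 + (-2/3 + 16/19))**2) = 778/((-1 + 10/57)**2) = 778/((-47/57)**2) = 778/(2209/3249) = 778*(3249/2209) = 2527722/2209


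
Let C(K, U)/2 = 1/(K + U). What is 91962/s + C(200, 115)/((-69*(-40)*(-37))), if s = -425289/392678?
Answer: -193604339595608563/2280101915700 ≈ -84910.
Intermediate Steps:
s = -425289/392678 (s = -425289*1/392678 = -425289/392678 ≈ -1.0830)
C(K, U) = 2/(K + U)
91962/s + C(200, 115)/((-69*(-40)*(-37))) = 91962/(-425289/392678) + (2/(200 + 115))/((-69*(-40)*(-37))) = 91962*(-392678/425289) + (2/315)/((2760*(-37))) = -12037151412/141763 + (2*(1/315))/(-102120) = -12037151412/141763 + (2/315)*(-1/102120) = -12037151412/141763 - 1/16083900 = -193604339595608563/2280101915700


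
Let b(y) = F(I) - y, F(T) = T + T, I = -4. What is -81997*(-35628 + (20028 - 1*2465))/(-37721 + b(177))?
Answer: -1481275805/37906 ≈ -39078.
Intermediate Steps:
F(T) = 2*T
b(y) = -8 - y (b(y) = 2*(-4) - y = -8 - y)
-81997*(-35628 + (20028 - 1*2465))/(-37721 + b(177)) = -81997*(-35628 + (20028 - 1*2465))/(-37721 + (-8 - 1*177)) = -81997*(-35628 + (20028 - 2465))/(-37721 + (-8 - 177)) = -81997*(-35628 + 17563)/(-37721 - 185) = -81997/((-37906/(-18065))) = -81997/((-37906*(-1/18065))) = -81997/37906/18065 = -81997*18065/37906 = -1481275805/37906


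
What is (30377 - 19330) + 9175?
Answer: 20222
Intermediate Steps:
(30377 - 19330) + 9175 = 11047 + 9175 = 20222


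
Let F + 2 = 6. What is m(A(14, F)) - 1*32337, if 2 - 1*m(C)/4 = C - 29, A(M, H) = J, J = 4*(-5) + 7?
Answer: -32161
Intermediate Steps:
F = 4 (F = -2 + 6 = 4)
J = -13 (J = -20 + 7 = -13)
A(M, H) = -13
m(C) = 124 - 4*C (m(C) = 8 - 4*(C - 29) = 8 - 4*(-29 + C) = 8 + (116 - 4*C) = 124 - 4*C)
m(A(14, F)) - 1*32337 = (124 - 4*(-13)) - 1*32337 = (124 + 52) - 32337 = 176 - 32337 = -32161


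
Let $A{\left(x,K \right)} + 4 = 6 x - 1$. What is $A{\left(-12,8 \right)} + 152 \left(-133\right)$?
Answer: $-20293$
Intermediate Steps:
$A{\left(x,K \right)} = -5 + 6 x$ ($A{\left(x,K \right)} = -4 + \left(6 x - 1\right) = -4 + \left(-1 + 6 x\right) = -5 + 6 x$)
$A{\left(-12,8 \right)} + 152 \left(-133\right) = \left(-5 + 6 \left(-12\right)\right) + 152 \left(-133\right) = \left(-5 - 72\right) - 20216 = -77 - 20216 = -20293$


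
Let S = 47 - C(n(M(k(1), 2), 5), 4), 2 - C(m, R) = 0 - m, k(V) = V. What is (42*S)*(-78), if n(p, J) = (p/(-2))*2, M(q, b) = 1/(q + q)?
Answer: -149058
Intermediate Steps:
M(q, b) = 1/(2*q)
n(p, J) = -p (n(p, J) = (p*(-1/2))*2 = -p/2*2 = -p)
C(m, R) = 2 + m (C(m, R) = 2 - (0 - m) = 2 - (-1)*m = 2 + m)
S = 91/2 (S = 47 - (2 - 1/(2*1)) = 47 - (2 - 1/2) = 47 - 1*3/2 = 47 - 3/2 = 91/2 ≈ 45.500)
(42*S)*(-78) = (42*(91/2))*(-78) = 1911*(-78) = -149058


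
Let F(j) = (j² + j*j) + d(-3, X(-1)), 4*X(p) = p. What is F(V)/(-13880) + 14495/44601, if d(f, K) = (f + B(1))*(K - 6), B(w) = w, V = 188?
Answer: -5904244801/1238123760 ≈ -4.7687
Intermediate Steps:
X(p) = p/4
d(f, K) = (1 + f)*(-6 + K) (d(f, K) = (f + 1)*(K - 6) = (1 + f)*(-6 + K))
F(j) = 25/2 + 2*j² (F(j) = (j² + j*j) + (-6 + (¼)*(-1) - 6*(-3) + ((¼)*(-1))*(-3)) = (j² + j²) + (-6 - ¼ + 18 - ¼*(-3)) = 2*j² + (-6 - ¼ + 18 + ¾) = 2*j² + 25/2 = 25/2 + 2*j²)
F(V)/(-13880) + 14495/44601 = (25/2 + 2*188²)/(-13880) + 14495/44601 = (25/2 + 2*35344)*(-1/13880) + 14495*(1/44601) = (25/2 + 70688)*(-1/13880) + 14495/44601 = (141401/2)*(-1/13880) + 14495/44601 = -141401/27760 + 14495/44601 = -5904244801/1238123760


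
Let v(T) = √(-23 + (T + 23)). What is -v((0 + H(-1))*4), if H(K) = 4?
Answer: -4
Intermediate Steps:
v(T) = √T (v(T) = √(-23 + (23 + T)) = √T)
-v((0 + H(-1))*4) = -√((0 + 4)*4) = -√(4*4) = -√16 = -1*4 = -4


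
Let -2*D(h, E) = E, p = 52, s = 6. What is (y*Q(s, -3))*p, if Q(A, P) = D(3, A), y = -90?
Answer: 14040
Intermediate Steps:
D(h, E) = -E/2
Q(A, P) = -A/2
(y*Q(s, -3))*p = -(-45)*6*52 = -90*(-3)*52 = 270*52 = 14040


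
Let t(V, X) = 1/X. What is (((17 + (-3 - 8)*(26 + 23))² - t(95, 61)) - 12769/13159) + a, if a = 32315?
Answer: 244661060433/802699 ≈ 3.0480e+5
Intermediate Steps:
(((17 + (-3 - 8)*(26 + 23))² - t(95, 61)) - 12769/13159) + a = (((17 + (-3 - 8)*(26 + 23))² - 1/61) - 12769/13159) + 32315 = (((17 - 11*49)² - 1*1/61) - 12769*1/13159) + 32315 = (((17 - 539)² - 1/61) - 12769/13159) + 32315 = (((-522)² - 1/61) - 12769/13159) + 32315 = ((272484 - 1/61) - 12769/13159) + 32315 = (16621523/61 - 12769/13159) + 32315 = 218721842248/802699 + 32315 = 244661060433/802699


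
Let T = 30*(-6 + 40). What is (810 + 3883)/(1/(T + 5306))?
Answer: 29687918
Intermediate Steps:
T = 1020 (T = 30*34 = 1020)
(810 + 3883)/(1/(T + 5306)) = (810 + 3883)/(1/(1020 + 5306)) = 4693/(1/6326) = 4693*6326 = 29687918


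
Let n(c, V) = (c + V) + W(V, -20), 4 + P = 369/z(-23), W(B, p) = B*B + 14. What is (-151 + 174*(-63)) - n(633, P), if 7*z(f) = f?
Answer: -13315140/529 ≈ -25170.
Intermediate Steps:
W(B, p) = 14 + B² (W(B, p) = B² + 14 = 14 + B²)
z(f) = f/7
P = -2675/23 (P = -4 + 369/(((⅐)*(-23))) = -4 + 369/(-23/7) = -4 + 369*(-7/23) = -4 - 2583/23 = -2675/23 ≈ -116.30)
n(c, V) = 14 + V + c + V² (n(c, V) = (c + V) + (14 + V²) = (V + c) + (14 + V²) = 14 + V + c + V²)
(-151 + 174*(-63)) - n(633, P) = (-151 + 174*(-63)) - (14 - 2675/23 + 633 + (-2675/23)²) = (-151 - 10962) - (14 - 2675/23 + 633 + 7155625/529) = -11113 - 1*7436363/529 = -11113 - 7436363/529 = -13315140/529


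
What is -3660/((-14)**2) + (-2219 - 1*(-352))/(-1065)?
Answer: -882992/52185 ≈ -16.920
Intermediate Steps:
-3660/((-14)**2) + (-2219 - 1*(-352))/(-1065) = -3660/196 + (-2219 + 352)*(-1/1065) = -3660*1/196 - 1867*(-1/1065) = -915/49 + 1867/1065 = -882992/52185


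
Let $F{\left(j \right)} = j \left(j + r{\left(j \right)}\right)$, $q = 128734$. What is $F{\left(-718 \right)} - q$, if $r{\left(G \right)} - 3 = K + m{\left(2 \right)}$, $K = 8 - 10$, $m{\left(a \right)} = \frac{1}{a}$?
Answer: $385713$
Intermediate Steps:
$K = -2$
$r{\left(G \right)} = \frac{3}{2}$ ($r{\left(G \right)} = 3 - \left(2 - \frac{1}{2}\right) = 3 + \left(-2 + \frac{1}{2}\right) = 3 - \frac{3}{2} = \frac{3}{2}$)
$F{\left(j \right)} = j \left(\frac{3}{2} + j\right)$ ($F{\left(j \right)} = j \left(j + \frac{3}{2}\right) = j \left(\frac{3}{2} + j\right)$)
$F{\left(-718 \right)} - q = \frac{1}{2} \left(-718\right) \left(3 + 2 \left(-718\right)\right) - 128734 = \frac{1}{2} \left(-718\right) \left(3 - 1436\right) - 128734 = \frac{1}{2} \left(-718\right) \left(-1433\right) - 128734 = 514447 - 128734 = 385713$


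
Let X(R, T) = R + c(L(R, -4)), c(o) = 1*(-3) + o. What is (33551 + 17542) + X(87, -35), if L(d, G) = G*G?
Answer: 51193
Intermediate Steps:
L(d, G) = G**2
c(o) = -3 + o
X(R, T) = 13 + R (X(R, T) = R + (-3 + (-4)**2) = R + (-3 + 16) = R + 13 = 13 + R)
(33551 + 17542) + X(87, -35) = (33551 + 17542) + (13 + 87) = 51093 + 100 = 51193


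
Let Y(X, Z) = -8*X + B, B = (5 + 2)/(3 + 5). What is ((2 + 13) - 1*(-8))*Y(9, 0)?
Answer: -13087/8 ≈ -1635.9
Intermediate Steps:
B = 7/8 ≈ 0.87500
Y(X, Z) = 7/8 - 8*X (Y(X, Z) = -8*X + 7/8 = 7/8 - 8*X)
((2 + 13) - 1*(-8))*Y(9, 0) = ((2 + 13) - 1*(-8))*(7/8 - 8*9) = (15 + 8)*(7/8 - 72) = 23*(-569/8) = -13087/8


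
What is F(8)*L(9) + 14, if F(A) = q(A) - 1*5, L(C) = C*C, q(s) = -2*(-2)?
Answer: -67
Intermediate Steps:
q(s) = 4
L(C) = C²
F(A) = -1 (F(A) = 4 - 1*5 = 4 - 5 = -1)
F(8)*L(9) + 14 = -1*9² + 14 = -1*81 + 14 = -81 + 14 = -67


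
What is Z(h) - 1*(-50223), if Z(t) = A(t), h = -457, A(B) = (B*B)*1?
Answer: 259072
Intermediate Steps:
A(B) = B² (A(B) = B²*1 = B²)
Z(t) = t²
Z(h) - 1*(-50223) = (-457)² - 1*(-50223) = 208849 + 50223 = 259072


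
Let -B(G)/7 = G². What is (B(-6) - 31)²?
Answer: 80089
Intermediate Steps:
B(G) = -7*G²
(B(-6) - 31)² = (-7*(-6)² - 31)² = (-7*36 - 31)² = (-252 - 31)² = (-283)² = 80089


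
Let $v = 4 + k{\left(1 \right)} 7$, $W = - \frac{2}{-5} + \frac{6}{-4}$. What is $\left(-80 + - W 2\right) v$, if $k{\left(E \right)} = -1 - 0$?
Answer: $\frac{1167}{5} \approx 233.4$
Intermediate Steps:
$W = - \frac{11}{10}$ ($W = \left(-2\right) \left(- \frac{1}{5}\right) + 6 \left(- \frac{1}{4}\right) = \frac{2}{5} - \frac{3}{2} = - \frac{11}{10} \approx -1.1$)
$k{\left(E \right)} = -1$ ($k{\left(E \right)} = -1 + 0 = -1$)
$v = -3$ ($v = 4 - 7 = -3$)
$\left(-80 + - W 2\right) v = \left(-80 + \left(-1\right) \left(- \frac{11}{10}\right) 2\right) \left(-3\right) = \left(-80 + \frac{11}{10} \cdot 2\right) \left(-3\right) = \left(-80 + \frac{11}{5}\right) \left(-3\right) = \left(- \frac{389}{5}\right) \left(-3\right) = \frac{1167}{5}$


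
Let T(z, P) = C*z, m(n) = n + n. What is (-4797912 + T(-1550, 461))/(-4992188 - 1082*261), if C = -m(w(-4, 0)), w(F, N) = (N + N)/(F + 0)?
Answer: 2398956/2637295 ≈ 0.90963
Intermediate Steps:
w(F, N) = 2*N/F (w(F, N) = (2*N)/F = 2*N/F)
m(n) = 2*n
C = 0 (C = -2*2*0/(-4) = -2*2*0*(-¼) = -2*0 = -1*0 = 0)
T(z, P) = 0 (T(z, P) = 0*z = 0)
(-4797912 + T(-1550, 461))/(-4992188 - 1082*261) = (-4797912 + 0)/(-4992188 - 1082*261) = -4797912/(-4992188 - 282402) = -4797912/(-5274590) = -4797912*(-1/5274590) = 2398956/2637295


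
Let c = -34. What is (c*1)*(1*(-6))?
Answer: 204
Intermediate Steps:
(c*1)*(1*(-6)) = (-34*1)*(1*(-6)) = -34*(-6) = 204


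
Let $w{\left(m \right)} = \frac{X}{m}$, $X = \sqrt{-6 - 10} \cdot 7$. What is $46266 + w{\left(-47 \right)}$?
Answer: $46266 - \frac{28 i}{47} \approx 46266.0 - 0.59575 i$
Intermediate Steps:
$X = 28 i$ ($X = \sqrt{-16} \cdot 7 = 4 i 7 = 28 i \approx 28.0 i$)
$w{\left(m \right)} = \frac{28 i}{m}$
$46266 + w{\left(-47 \right)} = 46266 + \frac{28 i}{-47} = 46266 + 28 i \left(- \frac{1}{47}\right) = 46266 - \frac{28 i}{47}$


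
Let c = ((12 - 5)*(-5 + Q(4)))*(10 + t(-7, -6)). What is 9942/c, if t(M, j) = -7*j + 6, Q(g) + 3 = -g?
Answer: -1657/812 ≈ -2.0406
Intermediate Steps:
Q(g) = -3 - g
t(M, j) = 6 - 7*j
c = -4872 (c = ((12 - 5)*(-5 + (-3 - 1*4)))*(10 + (6 - 7*(-6))) = (7*(-5 + (-3 - 4)))*(10 + (6 + 42)) = (7*(-5 - 7))*(10 + 48) = (7*(-12))*58 = -84*58 = -4872)
9942/c = 9942/(-4872) = 9942*(-1/4872) = -1657/812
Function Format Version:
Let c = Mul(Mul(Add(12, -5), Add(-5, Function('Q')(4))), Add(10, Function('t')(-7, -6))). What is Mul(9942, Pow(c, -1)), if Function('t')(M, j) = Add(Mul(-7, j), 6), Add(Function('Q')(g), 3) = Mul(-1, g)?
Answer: Rational(-1657, 812) ≈ -2.0406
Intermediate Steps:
Function('Q')(g) = Add(-3, Mul(-1, g))
Function('t')(M, j) = Add(6, Mul(-7, j))
c = -4872 (c = Mul(Mul(Add(12, -5), Add(-5, Add(-3, Mul(-1, 4)))), Add(10, Add(6, Mul(-7, -6)))) = Mul(Mul(7, Add(-5, Add(-3, -4))), Add(10, Add(6, 42))) = Mul(Mul(7, Add(-5, -7)), Add(10, 48)) = Mul(Mul(7, -12), 58) = Mul(-84, 58) = -4872)
Mul(9942, Pow(c, -1)) = Mul(9942, Pow(-4872, -1)) = Mul(9942, Rational(-1, 4872)) = Rational(-1657, 812)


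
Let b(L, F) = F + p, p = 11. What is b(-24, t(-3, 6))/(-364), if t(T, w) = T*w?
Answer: 1/52 ≈ 0.019231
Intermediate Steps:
b(L, F) = 11 + F (b(L, F) = F + 11 = 11 + F)
b(-24, t(-3, 6))/(-364) = (11 - 3*6)/(-364) = (11 - 18)*(-1/364) = -7*(-1/364) = 1/52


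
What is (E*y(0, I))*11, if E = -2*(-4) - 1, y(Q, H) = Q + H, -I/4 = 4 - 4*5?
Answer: 4928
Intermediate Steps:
I = 64 (I = -4*(4 - 4*5) = -4*(4 - 20) = -4*(-16) = 64)
y(Q, H) = H + Q
E = 7 (E = 8 - 1 = 7)
(E*y(0, I))*11 = (7*(64 + 0))*11 = (7*64)*11 = 448*11 = 4928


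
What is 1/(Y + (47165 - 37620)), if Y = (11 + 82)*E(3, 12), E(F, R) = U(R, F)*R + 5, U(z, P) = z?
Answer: 1/23402 ≈ 4.2731e-5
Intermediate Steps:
E(F, R) = 5 + R**2 (E(F, R) = R*R + 5 = R**2 + 5 = 5 + R**2)
Y = 13857 (Y = (11 + 82)*(5 + 12**2) = 93*(5 + 144) = 93*149 = 13857)
1/(Y + (47165 - 37620)) = 1/(13857 + (47165 - 37620)) = 1/(13857 + 9545) = 1/23402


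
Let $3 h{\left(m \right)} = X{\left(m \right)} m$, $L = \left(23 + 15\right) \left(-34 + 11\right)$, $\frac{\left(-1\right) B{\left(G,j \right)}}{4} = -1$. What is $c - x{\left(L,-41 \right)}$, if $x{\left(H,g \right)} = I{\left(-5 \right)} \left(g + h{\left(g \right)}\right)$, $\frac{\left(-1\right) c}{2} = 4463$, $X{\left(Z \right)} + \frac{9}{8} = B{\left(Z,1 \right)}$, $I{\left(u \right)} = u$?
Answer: $- \frac{223859}{24} \approx -9327.5$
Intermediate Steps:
$B{\left(G,j \right)} = 4$ ($B{\left(G,j \right)} = \left(-4\right) \left(-1\right) = 4$)
$L = -874$ ($L = 38 \left(-23\right) = -874$)
$X{\left(Z \right)} = \frac{23}{8}$ ($X{\left(Z \right)} = - \frac{9}{8} + 4 = \frac{23}{8}$)
$h{\left(m \right)} = \frac{23 m}{24}$ ($h{\left(m \right)} = \frac{\frac{23}{8} m}{3} = \frac{23 m}{24}$)
$c = -8926$ ($c = \left(-2\right) 4463 = -8926$)
$x{\left(H,g \right)} = - \frac{235 g}{24}$ ($x{\left(H,g \right)} = - 5 \left(g + \frac{23 g}{24}\right) = - 5 \frac{47 g}{24} = - \frac{235 g}{24}$)
$c - x{\left(L,-41 \right)} = -8926 - \left(- \frac{235}{24}\right) \left(-41\right) = -8926 - \frac{9635}{24} = - \frac{223859}{24}$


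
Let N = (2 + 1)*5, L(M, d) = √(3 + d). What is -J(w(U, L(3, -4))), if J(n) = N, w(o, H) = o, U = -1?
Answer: -15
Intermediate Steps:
N = 15 (N = 3*5 = 15)
J(n) = 15
-J(w(U, L(3, -4))) = -1*15 = -15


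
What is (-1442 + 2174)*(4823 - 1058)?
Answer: 2755980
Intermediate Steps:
(-1442 + 2174)*(4823 - 1058) = 732*3765 = 2755980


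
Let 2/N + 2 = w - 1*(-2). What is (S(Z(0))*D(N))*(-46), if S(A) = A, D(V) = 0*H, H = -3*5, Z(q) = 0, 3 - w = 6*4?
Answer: 0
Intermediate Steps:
w = -21 (w = 3 - 6*4 = 3 - 1*24 = 3 - 24 = -21)
H = -15
N = -2/21 (N = 2/(-2 + (-21 - 1*(-2))) = 2/(-2 + (-21 + 2)) = 2/(-2 - 19) = 2/(-21) = 2*(-1/21) = -2/21 ≈ -0.095238)
D(V) = 0 (D(V) = 0*(-15) = 0)
(S(Z(0))*D(N))*(-46) = (0*0)*(-46) = 0*(-46) = 0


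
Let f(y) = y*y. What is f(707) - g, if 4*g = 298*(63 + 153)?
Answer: 483757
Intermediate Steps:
f(y) = y²
g = 16092 (g = (298*(63 + 153))/4 = (298*216)/4 = (¼)*64368 = 16092)
f(707) - g = 707² - 1*16092 = 499849 - 16092 = 483757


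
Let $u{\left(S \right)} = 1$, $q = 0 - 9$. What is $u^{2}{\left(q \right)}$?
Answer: $1$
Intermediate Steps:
$q = -9$ ($q = 0 - 9 = -9$)
$u^{2}{\left(q \right)} = 1^{2} = 1$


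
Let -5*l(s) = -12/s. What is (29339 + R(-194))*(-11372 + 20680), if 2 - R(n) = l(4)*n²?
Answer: 314582476/5 ≈ 6.2916e+7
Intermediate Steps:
l(s) = 12/(5*s) (l(s) = -(-12)/(5*s) = 12/(5*s))
R(n) = 2 - 3*n²/5 (R(n) = 2 - (12/5)/4*n² = 2 - (12/5)*(¼)*n² = 2 - 3*n²/5)
(29339 + R(-194))*(-11372 + 20680) = (29339 + (2 - ⅗*(-194)²))*(-11372 + 20680) = (29339 + (2 - ⅗*37636))*9308 = (29339 + (2 - 112908/5))*9308 = (29339 - 112898/5)*9308 = (33797/5)*9308 = 314582476/5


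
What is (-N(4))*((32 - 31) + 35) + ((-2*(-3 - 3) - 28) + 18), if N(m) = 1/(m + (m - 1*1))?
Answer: -22/7 ≈ -3.1429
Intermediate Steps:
N(m) = 1/(-1 + 2*m) (N(m) = 1/(m + (m - 1)) = 1/(m + (-1 + m)) = 1/(-1 + 2*m))
(-N(4))*((32 - 31) + 35) + ((-2*(-3 - 3) - 28) + 18) = (-1/(-1 + 2*4))*((32 - 31) + 35) + ((-2*(-3 - 3) - 28) + 18) = (-1/(-1 + 8))*(1 + 35) + ((-2*(-6) - 28) + 18) = -1/7*36 + ((12 - 28) + 18) = -1*⅐*36 + (-16 + 18) = -⅐*36 + 2 = -36/7 + 2 = -22/7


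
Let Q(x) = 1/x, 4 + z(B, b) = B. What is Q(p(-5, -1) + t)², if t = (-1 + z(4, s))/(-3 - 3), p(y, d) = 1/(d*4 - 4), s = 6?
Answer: 576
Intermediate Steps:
z(B, b) = -4 + B
p(y, d) = 1/(-4 + 4*d) (p(y, d) = 1/(4*d - 4) = 1/(-4 + 4*d))
t = ⅙ (t = (-1 + (-4 + 4))/(-3 - 3) = (-1 + 0)/(-6) = -1*(-⅙) = ⅙ ≈ 0.16667)
Q(p(-5, -1) + t)² = (1/(1/(4*(-1 - 1)) + ⅙))² = (1/((¼)/(-2) + ⅙))² = (1/((¼)*(-½) + ⅙))² = (1/(-⅛ + ⅙))² = (1/(1/24))² = 24² = 576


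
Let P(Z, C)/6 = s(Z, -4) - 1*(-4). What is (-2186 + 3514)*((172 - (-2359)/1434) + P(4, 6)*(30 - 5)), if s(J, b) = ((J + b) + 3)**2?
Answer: 2022083848/717 ≈ 2.8202e+6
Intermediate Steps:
s(J, b) = (3 + J + b)**2
P(Z, C) = 24 + 6*(-1 + Z)**2 (P(Z, C) = 6*((3 + Z - 4)**2 - 1*(-4)) = 6*((-1 + Z)**2 + 4) = 6*(4 + (-1 + Z)**2) = 24 + 6*(-1 + Z)**2)
(-2186 + 3514)*((172 - (-2359)/1434) + P(4, 6)*(30 - 5)) = (-2186 + 3514)*((172 - (-2359)/1434) + (24 + 6*(-1 + 4)**2)*(30 - 5)) = 1328*((172 - (-2359)/1434) + (24 + 6*3**2)*25) = 1328*((172 - 1*(-2359/1434)) + (24 + 6*9)*25) = 1328*((172 + 2359/1434) + (24 + 54)*25) = 1328*(249007/1434 + 78*25) = 1328*(249007/1434 + 1950) = 1328*(3045307/1434) = 2022083848/717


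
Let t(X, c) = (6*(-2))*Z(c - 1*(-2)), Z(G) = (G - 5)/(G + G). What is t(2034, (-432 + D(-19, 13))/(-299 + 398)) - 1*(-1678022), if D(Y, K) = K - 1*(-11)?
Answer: 11746013/7 ≈ 1.6780e+6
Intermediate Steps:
D(Y, K) = 11 + K (D(Y, K) = K + 11 = 11 + K)
Z(G) = (-5 + G)/(2*G) (Z(G) = (-5 + G)/((2*G)) = (-5 + G)*(1/(2*G)) = (-5 + G)/(2*G))
t(X, c) = -6*(-3 + c)/(2 + c) (t(X, c) = (6*(-2))*((-5 + (c - 1*(-2)))/(2*(c - 1*(-2)))) = -6*(-5 + (c + 2))/(c + 2) = -6*(-5 + (2 + c))/(2 + c) = -6*(-3 + c)/(2 + c))
t(2034, (-432 + D(-19, 13))/(-299 + 398)) - 1*(-1678022) = 6*(3 - (-432 + (11 + 13))/(-299 + 398))/(2 + (-432 + (11 + 13))/(-299 + 398)) - 1*(-1678022) = 6*(3 - (-432 + 24)/99)/(2 + (-432 + 24)/99) + 1678022 = 6*(3 - (-408)/99)/(2 - 408*1/99) + 1678022 = 6*(3 - 1*(-136/33))/(2 - 136/33) + 1678022 = 6*(3 + 136/33)/(-70/33) + 1678022 = 6*(-33/70)*(235/33) + 1678022 = -141/7 + 1678022 = 11746013/7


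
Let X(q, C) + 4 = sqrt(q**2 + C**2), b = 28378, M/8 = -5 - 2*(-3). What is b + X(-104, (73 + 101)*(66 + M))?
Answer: 28374 + 4*sqrt(10362637) ≈ 41250.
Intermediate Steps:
M = 8 (M = 8*(-5 - 2*(-3)) = 8*(-5 + 6) = 8*1 = 8)
X(q, C) = -4 + sqrt(C**2 + q**2) (X(q, C) = -4 + sqrt(q**2 + C**2) = -4 + sqrt(C**2 + q**2))
b + X(-104, (73 + 101)*(66 + M)) = 28378 + (-4 + sqrt(((73 + 101)*(66 + 8))**2 + (-104)**2)) = 28378 + (-4 + sqrt((174*74)**2 + 10816)) = 28378 + (-4 + sqrt(12876**2 + 10816)) = 28378 + (-4 + sqrt(165791376 + 10816)) = 28378 + (-4 + sqrt(165802192)) = 28378 + (-4 + 4*sqrt(10362637)) = 28374 + 4*sqrt(10362637)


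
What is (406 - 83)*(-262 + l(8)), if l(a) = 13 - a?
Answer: -83011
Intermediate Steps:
(406 - 83)*(-262 + l(8)) = (406 - 83)*(-262 + (13 - 1*8)) = 323*(-262 + (13 - 8)) = 323*(-262 + 5) = 323*(-257) = -83011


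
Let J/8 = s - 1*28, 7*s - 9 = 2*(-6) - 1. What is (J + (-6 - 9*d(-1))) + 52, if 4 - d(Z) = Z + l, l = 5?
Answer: -1278/7 ≈ -182.57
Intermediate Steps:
s = -4/7 (s = 9/7 + (2*(-6) - 1)/7 = 9/7 + (-12 - 1)/7 = 9/7 + (⅐)*(-13) = 9/7 - 13/7 = -4/7 ≈ -0.57143)
J = -1600/7 (J = 8*(-4/7 - 1*28) = 8*(-4/7 - 28) = 8*(-200/7) = -1600/7 ≈ -228.57)
d(Z) = -1 - Z (d(Z) = 4 - (Z + 5) = 4 - (5 + Z) = 4 + (-5 - Z) = -1 - Z)
(J + (-6 - 9*d(-1))) + 52 = (-1600/7 + (-6 - 9*(-1 - 1*(-1)))) + 52 = (-1600/7 + (-6 - 9*(-1 + 1))) + 52 = (-1600/7 + (-6 - 9*0)) + 52 = (-1600/7 + (-6 + 0)) + 52 = (-1600/7 - 6) + 52 = -1642/7 + 52 = -1278/7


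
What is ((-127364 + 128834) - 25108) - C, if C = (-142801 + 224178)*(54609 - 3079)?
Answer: -4193380448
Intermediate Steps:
C = 4193356810 (C = 81377*51530 = 4193356810)
((-127364 + 128834) - 25108) - C = ((-127364 + 128834) - 25108) - 1*4193356810 = (1470 - 25108) - 4193356810 = -23638 - 4193356810 = -4193380448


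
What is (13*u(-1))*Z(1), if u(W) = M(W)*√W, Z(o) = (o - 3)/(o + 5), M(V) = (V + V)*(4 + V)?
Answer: 26*I ≈ 26.0*I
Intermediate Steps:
M(V) = 2*V*(4 + V) (M(V) = (2*V)*(4 + V) = 2*V*(4 + V))
Z(o) = (-3 + o)/(5 + o)
u(W) = 2*W^(3/2)*(4 + W) (u(W) = (2*W*(4 + W))*√W = 2*W^(3/2)*(4 + W))
(13*u(-1))*Z(1) = (13*(2*(-1)^(3/2)*(4 - 1)))*((-3 + 1)/(5 + 1)) = (13*(2*(-I)*3))*(-2/6) = (13*(-6*I))*((⅙)*(-2)) = -78*I*(-⅓) = 26*I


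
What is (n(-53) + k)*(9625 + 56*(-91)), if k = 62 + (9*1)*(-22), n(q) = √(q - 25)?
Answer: -615944 + 4529*I*√78 ≈ -6.1594e+5 + 39999.0*I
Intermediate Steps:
n(q) = √(-25 + q)
k = -136 (k = 62 + 9*(-22) = 62 - 198 = -136)
(n(-53) + k)*(9625 + 56*(-91)) = (√(-25 - 53) - 136)*(9625 + 56*(-91)) = (√(-78) - 136)*(9625 - 5096) = (I*√78 - 136)*4529 = (-136 + I*√78)*4529 = -615944 + 4529*I*√78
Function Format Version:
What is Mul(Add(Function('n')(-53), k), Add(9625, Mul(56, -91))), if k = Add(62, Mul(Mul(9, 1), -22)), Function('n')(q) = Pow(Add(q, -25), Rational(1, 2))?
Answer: Add(-615944, Mul(4529, I, Pow(78, Rational(1, 2)))) ≈ Add(-6.1594e+5, Mul(39999., I))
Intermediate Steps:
Function('n')(q) = Pow(Add(-25, q), Rational(1, 2))
k = -136 (k = Add(62, Mul(9, -22)) = Add(62, -198) = -136)
Mul(Add(Function('n')(-53), k), Add(9625, Mul(56, -91))) = Mul(Add(Pow(Add(-25, -53), Rational(1, 2)), -136), Add(9625, Mul(56, -91))) = Mul(Add(Pow(-78, Rational(1, 2)), -136), Add(9625, -5096)) = Mul(Add(Mul(I, Pow(78, Rational(1, 2))), -136), 4529) = Mul(Add(-136, Mul(I, Pow(78, Rational(1, 2)))), 4529) = Add(-615944, Mul(4529, I, Pow(78, Rational(1, 2))))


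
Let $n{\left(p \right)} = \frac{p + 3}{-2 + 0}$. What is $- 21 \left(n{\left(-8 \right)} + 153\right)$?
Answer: $- \frac{6531}{2} \approx -3265.5$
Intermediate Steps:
$n{\left(p \right)} = - \frac{3}{2} - \frac{p}{2}$ ($n{\left(p \right)} = \frac{3 + p}{-2} = \left(3 + p\right) \left(- \frac{1}{2}\right) = - \frac{3}{2} - \frac{p}{2}$)
$- 21 \left(n{\left(-8 \right)} + 153\right) = - 21 \left(\left(- \frac{3}{2} - -4\right) + 153\right) = - 21 \left(\left(- \frac{3}{2} + 4\right) + 153\right) = - 21 \left(\frac{5}{2} + 153\right) = \left(-21\right) \frac{311}{2} = - \frac{6531}{2}$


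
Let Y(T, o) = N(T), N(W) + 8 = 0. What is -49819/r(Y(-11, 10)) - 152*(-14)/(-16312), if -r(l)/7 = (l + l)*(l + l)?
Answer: 14443467/521984 ≈ 27.670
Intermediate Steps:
N(W) = -8 (N(W) = -8 + 0 = -8)
Y(T, o) = -8
r(l) = -28*l² (r(l) = -7*(l + l)*(l + l) = -7*2*l*2*l = -28*l²)
-49819/r(Y(-11, 10)) - 152*(-14)/(-16312) = -49819/((-28*(-8)²)) - 152*(-14)/(-16312) = -49819/((-28*64)) + 2128*(-1/16312) = -49819/(-1792) - 266/2039 = -49819*(-1/1792) - 266/2039 = 7117/256 - 266/2039 = 14443467/521984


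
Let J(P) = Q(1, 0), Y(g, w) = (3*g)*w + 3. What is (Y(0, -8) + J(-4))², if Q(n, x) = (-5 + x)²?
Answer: 784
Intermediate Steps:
Y(g, w) = 3 + 3*g*w (Y(g, w) = 3*g*w + 3 = 3 + 3*g*w)
J(P) = 25 (J(P) = (-5 + 0)² = (-5)² = 25)
(Y(0, -8) + J(-4))² = ((3 + 3*0*(-8)) + 25)² = ((3 + 0) + 25)² = (3 + 25)² = 28² = 784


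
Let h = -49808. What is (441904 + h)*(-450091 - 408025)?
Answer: -336463851136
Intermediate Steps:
(441904 + h)*(-450091 - 408025) = (441904 - 49808)*(-450091 - 408025) = 392096*(-858116) = -336463851136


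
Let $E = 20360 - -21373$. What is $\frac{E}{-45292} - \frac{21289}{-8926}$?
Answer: $\frac{295856315}{202138196} \approx 1.4636$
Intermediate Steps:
$E = 41733$ ($E = 20360 + 21373 = 41733$)
$\frac{E}{-45292} - \frac{21289}{-8926} = \frac{41733}{-45292} - \frac{21289}{-8926} = 41733 \left(- \frac{1}{45292}\right) - - \frac{21289}{8926} = - \frac{41733}{45292} + \frac{21289}{8926} = \frac{295856315}{202138196}$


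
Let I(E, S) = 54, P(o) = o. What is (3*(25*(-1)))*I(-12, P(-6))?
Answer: -4050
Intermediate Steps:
(3*(25*(-1)))*I(-12, P(-6)) = (3*(25*(-1)))*54 = (3*(-25))*54 = -75*54 = -4050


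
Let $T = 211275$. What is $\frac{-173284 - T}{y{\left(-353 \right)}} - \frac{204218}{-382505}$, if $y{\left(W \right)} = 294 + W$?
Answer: $\frac{147107789157}{22567795} \approx 6518.5$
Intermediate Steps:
$\frac{-173284 - T}{y{\left(-353 \right)}} - \frac{204218}{-382505} = \frac{-173284 - 211275}{294 - 353} - \frac{204218}{-382505} = \frac{-173284 - 211275}{-59} - - \frac{204218}{382505} = \left(-384559\right) \left(- \frac{1}{59}\right) + \frac{204218}{382505} = \frac{384559}{59} + \frac{204218}{382505} = \frac{147107789157}{22567795}$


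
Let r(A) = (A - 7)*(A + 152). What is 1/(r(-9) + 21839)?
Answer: 1/19551 ≈ 5.1148e-5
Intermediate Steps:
r(A) = (-7 + A)*(152 + A)
1/(r(-9) + 21839) = 1/((-1064 + (-9)² + 145*(-9)) + 21839) = 1/((-1064 + 81 - 1305) + 21839) = 1/(-2288 + 21839) = 1/19551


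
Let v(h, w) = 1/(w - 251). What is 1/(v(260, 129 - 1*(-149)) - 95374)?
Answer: -27/2575097 ≈ -1.0485e-5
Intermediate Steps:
v(h, w) = 1/(-251 + w)
1/(v(260, 129 - 1*(-149)) - 95374) = 1/(1/(-251 + (129 - 1*(-149))) - 95374) = 1/(1/(-251 + (129 + 149)) - 95374) = 1/(1/(-251 + 278) - 95374) = 1/(1/27 - 95374) = 1/(-2575097/27) = -27/2575097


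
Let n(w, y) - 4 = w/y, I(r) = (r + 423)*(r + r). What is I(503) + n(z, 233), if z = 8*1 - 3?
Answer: 217053485/233 ≈ 9.3156e+5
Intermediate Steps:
I(r) = 2*r*(423 + r) (I(r) = (423 + r)*(2*r) = 2*r*(423 + r))
z = 5 (z = 8 - 3 = 5)
n(w, y) = 4 + w/y
I(503) + n(z, 233) = 2*503*(423 + 503) + (4 + 5/233) = 2*503*926 + (4 + 5*(1/233)) = 931556 + (4 + 5/233) = 931556 + 937/233 = 217053485/233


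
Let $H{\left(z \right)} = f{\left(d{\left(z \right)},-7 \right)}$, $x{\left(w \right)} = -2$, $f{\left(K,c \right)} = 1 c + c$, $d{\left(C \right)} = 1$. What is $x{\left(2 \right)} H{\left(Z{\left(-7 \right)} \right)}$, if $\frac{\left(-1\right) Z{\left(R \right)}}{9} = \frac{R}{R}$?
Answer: $28$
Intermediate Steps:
$f{\left(K,c \right)} = 2 c$ ($f{\left(K,c \right)} = c + c = 2 c$)
$Z{\left(R \right)} = -9$ ($Z{\left(R \right)} = - 9 \frac{R}{R} = \left(-9\right) 1 = -9$)
$H{\left(z \right)} = -14$ ($H{\left(z \right)} = 2 \left(-7\right) = -14$)
$x{\left(2 \right)} H{\left(Z{\left(-7 \right)} \right)} = \left(-2\right) \left(-14\right) = 28$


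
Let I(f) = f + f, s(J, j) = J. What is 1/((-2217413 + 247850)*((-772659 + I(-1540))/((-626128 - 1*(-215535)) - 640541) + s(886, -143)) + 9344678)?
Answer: -350378/608656228060939 ≈ -5.7566e-10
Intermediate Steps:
I(f) = 2*f
1/((-2217413 + 247850)*((-772659 + I(-1540))/((-626128 - 1*(-215535)) - 640541) + s(886, -143)) + 9344678) = 1/((-2217413 + 247850)*((-772659 + 2*(-1540))/((-626128 - 1*(-215535)) - 640541) + 886) + 9344678) = 1/(-1969563*((-772659 - 3080)/((-626128 + 215535) - 640541) + 886) + 9344678) = 1/(-1969563*(-775739/(-410593 - 640541) + 886) + 9344678) = 1/(-1969563*(-775739/(-1051134) + 886) + 9344678) = 1/(-1969563*(-775739*(-1/1051134) + 886) + 9344678) = 1/(-1969563*(775739/1051134 + 886) + 9344678) = 1/(-1969563*932080463/1051134 + 9344678) = 1/(-611930397649223/350378 + 9344678) = 1/(-608656228060939/350378) = -350378/608656228060939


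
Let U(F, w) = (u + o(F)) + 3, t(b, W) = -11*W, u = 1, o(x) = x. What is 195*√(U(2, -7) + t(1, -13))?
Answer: 195*√149 ≈ 2380.3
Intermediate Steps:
U(F, w) = 4 + F (U(F, w) = (1 + F) + 3 = 4 + F)
195*√(U(2, -7) + t(1, -13)) = 195*√((4 + 2) - 11*(-13)) = 195*√(6 + 143) = 195*√149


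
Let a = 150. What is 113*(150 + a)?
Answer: 33900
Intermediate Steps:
113*(150 + a) = 113*(150 + 150) = 113*300 = 33900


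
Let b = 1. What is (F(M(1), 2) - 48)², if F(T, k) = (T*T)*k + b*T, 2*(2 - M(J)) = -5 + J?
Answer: 144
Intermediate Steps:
M(J) = 9/2 - J/2 (M(J) = 2 - (-5 + J)/2 = 2 + (5/2 - J/2) = 9/2 - J/2)
F(T, k) = T + k*T² (F(T, k) = (T*T)*k + 1*T = T²*k + T = k*T² + T = T + k*T²)
(F(M(1), 2) - 48)² = ((9/2 - ½*1)*(1 + (9/2 - ½*1)*2) - 48)² = ((9/2 - ½)*(1 + (9/2 - ½)*2) - 48)² = (4*(1 + 4*2) - 48)² = (4*(1 + 8) - 48)² = (4*9 - 48)² = (36 - 48)² = (-12)² = 144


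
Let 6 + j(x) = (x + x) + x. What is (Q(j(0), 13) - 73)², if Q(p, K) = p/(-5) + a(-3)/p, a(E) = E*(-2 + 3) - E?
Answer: 128881/25 ≈ 5155.2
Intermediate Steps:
a(E) = 0 (a(E) = E*1 - E = E - E = 0)
j(x) = -6 + 3*x (j(x) = -6 + ((x + x) + x) = -6 + (2*x + x) = -6 + 3*x)
Q(p, K) = -p/5 (Q(p, K) = p/(-5) + 0/p = p*(-⅕) + 0 = -p/5 + 0 = -p/5)
(Q(j(0), 13) - 73)² = (-(-6 + 3*0)/5 - 73)² = (-(-6 + 0)/5 - 73)² = (-⅕*(-6) - 73)² = (6/5 - 73)² = (-359/5)² = 128881/25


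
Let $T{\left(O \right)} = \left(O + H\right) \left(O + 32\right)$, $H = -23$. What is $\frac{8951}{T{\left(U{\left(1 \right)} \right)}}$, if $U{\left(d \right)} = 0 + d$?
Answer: $- \frac{8951}{726} \approx -12.329$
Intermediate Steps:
$U{\left(d \right)} = d$
$T{\left(O \right)} = \left(-23 + O\right) \left(32 + O\right)$ ($T{\left(O \right)} = \left(O - 23\right) \left(O + 32\right) = \left(-23 + O\right) \left(32 + O\right)$)
$\frac{8951}{T{\left(U{\left(1 \right)} \right)}} = \frac{8951}{-736 + 1^{2} + 9 \cdot 1} = \frac{8951}{-736 + 1 + 9} = \frac{8951}{-726} = 8951 \left(- \frac{1}{726}\right) = - \frac{8951}{726}$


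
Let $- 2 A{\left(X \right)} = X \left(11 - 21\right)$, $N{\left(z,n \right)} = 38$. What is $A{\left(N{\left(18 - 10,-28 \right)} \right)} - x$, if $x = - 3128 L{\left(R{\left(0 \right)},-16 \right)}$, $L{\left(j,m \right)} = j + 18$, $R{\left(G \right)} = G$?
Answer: $56494$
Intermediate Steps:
$A{\left(X \right)} = 5 X$ ($A{\left(X \right)} = - \frac{X \left(11 - 21\right)}{2} = - \frac{X \left(-10\right)}{2} = - \frac{\left(-10\right) X}{2} = 5 X$)
$L{\left(j,m \right)} = 18 + j$
$x = -56304$ ($x = - 3128 \left(18 + 0\right) = \left(-3128\right) 18 = -56304$)
$A{\left(N{\left(18 - 10,-28 \right)} \right)} - x = 5 \cdot 38 - -56304 = 190 + 56304 = 56494$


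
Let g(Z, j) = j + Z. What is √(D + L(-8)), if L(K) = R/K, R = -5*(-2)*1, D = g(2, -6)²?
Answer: √59/2 ≈ 3.8406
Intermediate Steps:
g(Z, j) = Z + j
D = 16 (D = (2 - 6)² = (-4)² = 16)
R = 10 (R = 10*1 = 10)
L(K) = 10/K
√(D + L(-8)) = √(16 + 10/(-8)) = √(16 + 10*(-⅛)) = √(16 - 5/4) = √(59/4) = √59/2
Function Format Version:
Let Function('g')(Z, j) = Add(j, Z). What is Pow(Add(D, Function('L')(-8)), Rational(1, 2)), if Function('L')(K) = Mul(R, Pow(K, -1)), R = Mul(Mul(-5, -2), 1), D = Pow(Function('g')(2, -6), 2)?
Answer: Mul(Rational(1, 2), Pow(59, Rational(1, 2))) ≈ 3.8406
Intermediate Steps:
Function('g')(Z, j) = Add(Z, j)
D = 16 (D = Pow(Add(2, -6), 2) = Pow(-4, 2) = 16)
R = 10 (R = Mul(10, 1) = 10)
Function('L')(K) = Mul(10, Pow(K, -1))
Pow(Add(D, Function('L')(-8)), Rational(1, 2)) = Pow(Add(16, Mul(10, Pow(-8, -1))), Rational(1, 2)) = Pow(Add(16, Mul(10, Rational(-1, 8))), Rational(1, 2)) = Pow(Add(16, Rational(-5, 4)), Rational(1, 2)) = Pow(Rational(59, 4), Rational(1, 2)) = Mul(Rational(1, 2), Pow(59, Rational(1, 2)))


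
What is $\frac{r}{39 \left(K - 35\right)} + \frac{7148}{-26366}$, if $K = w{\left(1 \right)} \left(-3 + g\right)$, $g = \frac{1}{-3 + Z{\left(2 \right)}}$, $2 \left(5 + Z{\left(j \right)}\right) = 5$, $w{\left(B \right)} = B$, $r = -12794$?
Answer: $\frac{898377101}{107968770} \approx 8.3207$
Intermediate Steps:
$Z{\left(j \right)} = - \frac{5}{2}$ ($Z{\left(j \right)} = -5 + \frac{1}{2} \cdot 5 = -5 + \frac{5}{2} = - \frac{5}{2}$)
$g = - \frac{2}{11}$ ($g = \frac{1}{-3 - \frac{5}{2}} = \frac{1}{- \frac{11}{2}} = - \frac{2}{11} \approx -0.18182$)
$K = - \frac{35}{11}$ ($K = 1 \left(-3 - \frac{2}{11}\right) = 1 \left(- \frac{35}{11}\right) = - \frac{35}{11} \approx -3.1818$)
$\frac{r}{39 \left(K - 35\right)} + \frac{7148}{-26366} = - \frac{12794}{39 \left(- \frac{35}{11} - 35\right)} + \frac{7148}{-26366} = - \frac{12794}{39 \left(- \frac{420}{11}\right)} + 7148 \left(- \frac{1}{26366}\right) = - \frac{12794}{- \frac{16380}{11}} - \frac{3574}{13183} = \left(-12794\right) \left(- \frac{11}{16380}\right) - \frac{3574}{13183} = \frac{70367}{8190} - \frac{3574}{13183} = \frac{898377101}{107968770}$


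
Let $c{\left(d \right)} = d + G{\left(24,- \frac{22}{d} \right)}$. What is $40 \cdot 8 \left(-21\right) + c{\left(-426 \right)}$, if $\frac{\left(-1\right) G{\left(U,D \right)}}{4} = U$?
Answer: $-7242$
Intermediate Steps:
$G{\left(U,D \right)} = - 4 U$
$c{\left(d \right)} = -96 + d$ ($c{\left(d \right)} = d - 96 = -96 + d$)
$40 \cdot 8 \left(-21\right) + c{\left(-426 \right)} = 40 \cdot 8 \left(-21\right) - 522 = 320 \left(-21\right) - 522 = -6720 - 522 = -7242$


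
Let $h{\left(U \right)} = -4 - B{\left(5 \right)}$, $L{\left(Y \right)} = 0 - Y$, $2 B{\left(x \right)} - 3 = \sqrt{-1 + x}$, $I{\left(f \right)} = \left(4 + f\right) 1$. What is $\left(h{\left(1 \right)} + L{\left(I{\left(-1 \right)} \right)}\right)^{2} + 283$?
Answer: $\frac{1493}{4} \approx 373.25$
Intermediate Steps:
$I{\left(f \right)} = 4 + f$
$B{\left(x \right)} = \frac{3}{2} + \frac{\sqrt{-1 + x}}{2}$
$L{\left(Y \right)} = - Y$
$h{\left(U \right)} = - \frac{13}{2}$ ($h{\left(U \right)} = -4 - \left(\frac{3}{2} + \frac{\sqrt{-1 + 5}}{2}\right) = -4 - \left(\frac{3}{2} + \frac{\sqrt{4}}{2}\right) = -4 - \left(\frac{3}{2} + \frac{1}{2} \cdot 2\right) = -4 - \left(\frac{3}{2} + 1\right) = -4 - \frac{5}{2} = - \frac{13}{2}$)
$\left(h{\left(1 \right)} + L{\left(I{\left(-1 \right)} \right)}\right)^{2} + 283 = \left(- \frac{13}{2} - \left(4 - 1\right)\right)^{2} + 283 = \left(- \frac{13}{2} - 3\right)^{2} + 283 = \left(- \frac{19}{2}\right)^{2} + 283 = \frac{361}{4} + 283 = \frac{1493}{4}$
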